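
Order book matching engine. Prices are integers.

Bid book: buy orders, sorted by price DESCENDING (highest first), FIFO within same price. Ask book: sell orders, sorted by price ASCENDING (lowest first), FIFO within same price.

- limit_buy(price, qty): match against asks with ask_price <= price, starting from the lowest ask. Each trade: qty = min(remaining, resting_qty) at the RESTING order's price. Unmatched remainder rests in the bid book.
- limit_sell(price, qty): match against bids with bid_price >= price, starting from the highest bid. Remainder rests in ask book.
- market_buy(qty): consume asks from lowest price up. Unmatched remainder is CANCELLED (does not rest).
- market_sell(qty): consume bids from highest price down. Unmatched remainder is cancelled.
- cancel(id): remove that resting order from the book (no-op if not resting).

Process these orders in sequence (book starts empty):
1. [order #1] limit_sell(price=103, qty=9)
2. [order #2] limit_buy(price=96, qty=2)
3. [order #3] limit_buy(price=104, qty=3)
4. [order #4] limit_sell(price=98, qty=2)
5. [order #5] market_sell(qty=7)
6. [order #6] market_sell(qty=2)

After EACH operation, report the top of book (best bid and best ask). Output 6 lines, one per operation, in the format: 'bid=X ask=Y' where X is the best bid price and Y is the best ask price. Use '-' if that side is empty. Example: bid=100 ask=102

Answer: bid=- ask=103
bid=96 ask=103
bid=96 ask=103
bid=96 ask=98
bid=- ask=98
bid=- ask=98

Derivation:
After op 1 [order #1] limit_sell(price=103, qty=9): fills=none; bids=[-] asks=[#1:9@103]
After op 2 [order #2] limit_buy(price=96, qty=2): fills=none; bids=[#2:2@96] asks=[#1:9@103]
After op 3 [order #3] limit_buy(price=104, qty=3): fills=#3x#1:3@103; bids=[#2:2@96] asks=[#1:6@103]
After op 4 [order #4] limit_sell(price=98, qty=2): fills=none; bids=[#2:2@96] asks=[#4:2@98 #1:6@103]
After op 5 [order #5] market_sell(qty=7): fills=#2x#5:2@96; bids=[-] asks=[#4:2@98 #1:6@103]
After op 6 [order #6] market_sell(qty=2): fills=none; bids=[-] asks=[#4:2@98 #1:6@103]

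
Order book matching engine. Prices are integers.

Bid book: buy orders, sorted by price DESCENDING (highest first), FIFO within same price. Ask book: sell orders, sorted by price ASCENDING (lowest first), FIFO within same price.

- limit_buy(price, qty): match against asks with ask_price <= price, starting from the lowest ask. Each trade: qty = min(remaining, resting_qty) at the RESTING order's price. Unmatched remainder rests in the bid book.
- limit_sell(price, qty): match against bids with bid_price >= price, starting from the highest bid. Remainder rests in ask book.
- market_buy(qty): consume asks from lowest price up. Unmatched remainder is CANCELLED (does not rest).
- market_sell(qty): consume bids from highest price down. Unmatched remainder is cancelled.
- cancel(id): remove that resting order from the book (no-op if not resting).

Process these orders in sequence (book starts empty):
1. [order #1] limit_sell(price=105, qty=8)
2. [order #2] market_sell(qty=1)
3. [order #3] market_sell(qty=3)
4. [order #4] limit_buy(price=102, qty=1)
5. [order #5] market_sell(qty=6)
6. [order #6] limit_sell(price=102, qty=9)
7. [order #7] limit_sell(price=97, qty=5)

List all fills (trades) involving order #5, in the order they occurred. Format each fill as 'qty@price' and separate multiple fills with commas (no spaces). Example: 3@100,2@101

After op 1 [order #1] limit_sell(price=105, qty=8): fills=none; bids=[-] asks=[#1:8@105]
After op 2 [order #2] market_sell(qty=1): fills=none; bids=[-] asks=[#1:8@105]
After op 3 [order #3] market_sell(qty=3): fills=none; bids=[-] asks=[#1:8@105]
After op 4 [order #4] limit_buy(price=102, qty=1): fills=none; bids=[#4:1@102] asks=[#1:8@105]
After op 5 [order #5] market_sell(qty=6): fills=#4x#5:1@102; bids=[-] asks=[#1:8@105]
After op 6 [order #6] limit_sell(price=102, qty=9): fills=none; bids=[-] asks=[#6:9@102 #1:8@105]
After op 7 [order #7] limit_sell(price=97, qty=5): fills=none; bids=[-] asks=[#7:5@97 #6:9@102 #1:8@105]

Answer: 1@102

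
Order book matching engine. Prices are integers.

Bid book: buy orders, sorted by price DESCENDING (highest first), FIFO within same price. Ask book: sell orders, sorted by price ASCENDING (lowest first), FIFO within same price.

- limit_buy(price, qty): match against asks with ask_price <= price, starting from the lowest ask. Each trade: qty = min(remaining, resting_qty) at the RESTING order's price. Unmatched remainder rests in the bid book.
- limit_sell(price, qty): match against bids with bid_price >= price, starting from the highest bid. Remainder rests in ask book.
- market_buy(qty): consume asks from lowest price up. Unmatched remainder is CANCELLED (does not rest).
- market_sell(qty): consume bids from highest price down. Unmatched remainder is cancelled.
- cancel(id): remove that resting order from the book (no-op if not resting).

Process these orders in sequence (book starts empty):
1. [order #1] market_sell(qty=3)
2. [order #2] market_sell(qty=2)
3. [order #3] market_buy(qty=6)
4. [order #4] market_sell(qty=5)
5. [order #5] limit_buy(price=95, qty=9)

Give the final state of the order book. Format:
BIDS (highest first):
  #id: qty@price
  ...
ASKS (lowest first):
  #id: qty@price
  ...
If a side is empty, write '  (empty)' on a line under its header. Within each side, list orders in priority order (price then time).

Answer: BIDS (highest first):
  #5: 9@95
ASKS (lowest first):
  (empty)

Derivation:
After op 1 [order #1] market_sell(qty=3): fills=none; bids=[-] asks=[-]
After op 2 [order #2] market_sell(qty=2): fills=none; bids=[-] asks=[-]
After op 3 [order #3] market_buy(qty=6): fills=none; bids=[-] asks=[-]
After op 4 [order #4] market_sell(qty=5): fills=none; bids=[-] asks=[-]
After op 5 [order #5] limit_buy(price=95, qty=9): fills=none; bids=[#5:9@95] asks=[-]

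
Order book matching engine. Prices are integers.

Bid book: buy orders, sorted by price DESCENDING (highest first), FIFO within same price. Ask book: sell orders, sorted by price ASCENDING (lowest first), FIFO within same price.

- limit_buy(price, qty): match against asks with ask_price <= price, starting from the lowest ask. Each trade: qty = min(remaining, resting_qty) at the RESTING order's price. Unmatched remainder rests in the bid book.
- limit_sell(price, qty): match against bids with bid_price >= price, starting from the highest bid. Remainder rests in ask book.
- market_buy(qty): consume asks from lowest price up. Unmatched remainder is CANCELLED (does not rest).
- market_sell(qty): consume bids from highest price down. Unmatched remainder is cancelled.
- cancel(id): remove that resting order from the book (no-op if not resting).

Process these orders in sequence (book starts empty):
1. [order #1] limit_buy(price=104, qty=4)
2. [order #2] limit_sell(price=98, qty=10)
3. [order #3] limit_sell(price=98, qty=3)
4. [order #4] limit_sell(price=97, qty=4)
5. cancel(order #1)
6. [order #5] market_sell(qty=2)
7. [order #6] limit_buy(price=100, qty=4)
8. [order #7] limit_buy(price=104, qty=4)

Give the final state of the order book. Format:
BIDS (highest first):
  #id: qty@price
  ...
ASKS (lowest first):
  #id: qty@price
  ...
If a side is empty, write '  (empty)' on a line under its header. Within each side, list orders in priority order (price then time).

Answer: BIDS (highest first):
  (empty)
ASKS (lowest first):
  #2: 2@98
  #3: 3@98

Derivation:
After op 1 [order #1] limit_buy(price=104, qty=4): fills=none; bids=[#1:4@104] asks=[-]
After op 2 [order #2] limit_sell(price=98, qty=10): fills=#1x#2:4@104; bids=[-] asks=[#2:6@98]
After op 3 [order #3] limit_sell(price=98, qty=3): fills=none; bids=[-] asks=[#2:6@98 #3:3@98]
After op 4 [order #4] limit_sell(price=97, qty=4): fills=none; bids=[-] asks=[#4:4@97 #2:6@98 #3:3@98]
After op 5 cancel(order #1): fills=none; bids=[-] asks=[#4:4@97 #2:6@98 #3:3@98]
After op 6 [order #5] market_sell(qty=2): fills=none; bids=[-] asks=[#4:4@97 #2:6@98 #3:3@98]
After op 7 [order #6] limit_buy(price=100, qty=4): fills=#6x#4:4@97; bids=[-] asks=[#2:6@98 #3:3@98]
After op 8 [order #7] limit_buy(price=104, qty=4): fills=#7x#2:4@98; bids=[-] asks=[#2:2@98 #3:3@98]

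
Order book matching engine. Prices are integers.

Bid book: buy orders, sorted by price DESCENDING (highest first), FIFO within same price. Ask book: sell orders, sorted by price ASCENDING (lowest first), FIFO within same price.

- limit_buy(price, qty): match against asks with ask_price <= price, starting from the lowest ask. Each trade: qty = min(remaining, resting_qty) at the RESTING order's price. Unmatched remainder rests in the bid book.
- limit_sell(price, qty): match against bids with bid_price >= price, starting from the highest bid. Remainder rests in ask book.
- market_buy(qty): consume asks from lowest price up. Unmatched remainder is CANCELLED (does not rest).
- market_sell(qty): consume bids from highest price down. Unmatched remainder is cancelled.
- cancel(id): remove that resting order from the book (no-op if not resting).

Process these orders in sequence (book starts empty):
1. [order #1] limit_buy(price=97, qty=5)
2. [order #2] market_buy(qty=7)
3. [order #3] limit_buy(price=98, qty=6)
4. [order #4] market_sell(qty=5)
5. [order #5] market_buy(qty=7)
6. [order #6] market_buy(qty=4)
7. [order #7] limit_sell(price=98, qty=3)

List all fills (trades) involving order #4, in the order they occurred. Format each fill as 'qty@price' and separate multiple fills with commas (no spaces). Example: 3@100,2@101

Answer: 5@98

Derivation:
After op 1 [order #1] limit_buy(price=97, qty=5): fills=none; bids=[#1:5@97] asks=[-]
After op 2 [order #2] market_buy(qty=7): fills=none; bids=[#1:5@97] asks=[-]
After op 3 [order #3] limit_buy(price=98, qty=6): fills=none; bids=[#3:6@98 #1:5@97] asks=[-]
After op 4 [order #4] market_sell(qty=5): fills=#3x#4:5@98; bids=[#3:1@98 #1:5@97] asks=[-]
After op 5 [order #5] market_buy(qty=7): fills=none; bids=[#3:1@98 #1:5@97] asks=[-]
After op 6 [order #6] market_buy(qty=4): fills=none; bids=[#3:1@98 #1:5@97] asks=[-]
After op 7 [order #7] limit_sell(price=98, qty=3): fills=#3x#7:1@98; bids=[#1:5@97] asks=[#7:2@98]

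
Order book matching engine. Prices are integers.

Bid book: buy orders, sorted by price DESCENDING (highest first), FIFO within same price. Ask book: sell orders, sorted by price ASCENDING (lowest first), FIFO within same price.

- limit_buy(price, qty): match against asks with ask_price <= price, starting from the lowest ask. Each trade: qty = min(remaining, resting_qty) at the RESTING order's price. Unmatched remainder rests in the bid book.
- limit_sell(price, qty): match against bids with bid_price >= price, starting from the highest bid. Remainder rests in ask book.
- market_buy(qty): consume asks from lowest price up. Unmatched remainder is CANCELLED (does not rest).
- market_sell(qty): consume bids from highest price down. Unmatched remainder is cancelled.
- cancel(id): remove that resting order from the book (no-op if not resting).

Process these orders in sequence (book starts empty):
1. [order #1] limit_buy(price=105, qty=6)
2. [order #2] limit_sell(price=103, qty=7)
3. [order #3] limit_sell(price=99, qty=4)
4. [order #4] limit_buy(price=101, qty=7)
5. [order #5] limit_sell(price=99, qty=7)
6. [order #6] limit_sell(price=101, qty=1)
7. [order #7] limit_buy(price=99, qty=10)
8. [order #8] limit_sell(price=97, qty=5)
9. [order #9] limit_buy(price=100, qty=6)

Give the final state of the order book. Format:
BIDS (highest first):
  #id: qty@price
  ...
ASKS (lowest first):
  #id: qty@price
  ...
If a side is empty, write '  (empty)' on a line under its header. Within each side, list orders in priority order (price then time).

After op 1 [order #1] limit_buy(price=105, qty=6): fills=none; bids=[#1:6@105] asks=[-]
After op 2 [order #2] limit_sell(price=103, qty=7): fills=#1x#2:6@105; bids=[-] asks=[#2:1@103]
After op 3 [order #3] limit_sell(price=99, qty=4): fills=none; bids=[-] asks=[#3:4@99 #2:1@103]
After op 4 [order #4] limit_buy(price=101, qty=7): fills=#4x#3:4@99; bids=[#4:3@101] asks=[#2:1@103]
After op 5 [order #5] limit_sell(price=99, qty=7): fills=#4x#5:3@101; bids=[-] asks=[#5:4@99 #2:1@103]
After op 6 [order #6] limit_sell(price=101, qty=1): fills=none; bids=[-] asks=[#5:4@99 #6:1@101 #2:1@103]
After op 7 [order #7] limit_buy(price=99, qty=10): fills=#7x#5:4@99; bids=[#7:6@99] asks=[#6:1@101 #2:1@103]
After op 8 [order #8] limit_sell(price=97, qty=5): fills=#7x#8:5@99; bids=[#7:1@99] asks=[#6:1@101 #2:1@103]
After op 9 [order #9] limit_buy(price=100, qty=6): fills=none; bids=[#9:6@100 #7:1@99] asks=[#6:1@101 #2:1@103]

Answer: BIDS (highest first):
  #9: 6@100
  #7: 1@99
ASKS (lowest first):
  #6: 1@101
  #2: 1@103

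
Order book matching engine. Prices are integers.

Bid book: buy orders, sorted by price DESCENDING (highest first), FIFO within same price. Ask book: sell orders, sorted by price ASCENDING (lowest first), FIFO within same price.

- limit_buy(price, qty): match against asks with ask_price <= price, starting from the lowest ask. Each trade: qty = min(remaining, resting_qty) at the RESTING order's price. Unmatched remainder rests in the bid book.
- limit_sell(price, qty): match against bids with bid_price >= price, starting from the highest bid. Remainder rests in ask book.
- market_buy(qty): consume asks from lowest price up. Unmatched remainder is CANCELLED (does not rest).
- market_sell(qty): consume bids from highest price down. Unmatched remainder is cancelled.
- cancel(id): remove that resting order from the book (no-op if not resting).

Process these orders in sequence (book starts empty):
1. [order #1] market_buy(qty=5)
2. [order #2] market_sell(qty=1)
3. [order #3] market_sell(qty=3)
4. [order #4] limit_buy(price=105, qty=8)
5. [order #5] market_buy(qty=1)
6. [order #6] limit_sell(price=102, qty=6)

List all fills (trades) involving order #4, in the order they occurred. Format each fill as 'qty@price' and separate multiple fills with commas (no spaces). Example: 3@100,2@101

After op 1 [order #1] market_buy(qty=5): fills=none; bids=[-] asks=[-]
After op 2 [order #2] market_sell(qty=1): fills=none; bids=[-] asks=[-]
After op 3 [order #3] market_sell(qty=3): fills=none; bids=[-] asks=[-]
After op 4 [order #4] limit_buy(price=105, qty=8): fills=none; bids=[#4:8@105] asks=[-]
After op 5 [order #5] market_buy(qty=1): fills=none; bids=[#4:8@105] asks=[-]
After op 6 [order #6] limit_sell(price=102, qty=6): fills=#4x#6:6@105; bids=[#4:2@105] asks=[-]

Answer: 6@105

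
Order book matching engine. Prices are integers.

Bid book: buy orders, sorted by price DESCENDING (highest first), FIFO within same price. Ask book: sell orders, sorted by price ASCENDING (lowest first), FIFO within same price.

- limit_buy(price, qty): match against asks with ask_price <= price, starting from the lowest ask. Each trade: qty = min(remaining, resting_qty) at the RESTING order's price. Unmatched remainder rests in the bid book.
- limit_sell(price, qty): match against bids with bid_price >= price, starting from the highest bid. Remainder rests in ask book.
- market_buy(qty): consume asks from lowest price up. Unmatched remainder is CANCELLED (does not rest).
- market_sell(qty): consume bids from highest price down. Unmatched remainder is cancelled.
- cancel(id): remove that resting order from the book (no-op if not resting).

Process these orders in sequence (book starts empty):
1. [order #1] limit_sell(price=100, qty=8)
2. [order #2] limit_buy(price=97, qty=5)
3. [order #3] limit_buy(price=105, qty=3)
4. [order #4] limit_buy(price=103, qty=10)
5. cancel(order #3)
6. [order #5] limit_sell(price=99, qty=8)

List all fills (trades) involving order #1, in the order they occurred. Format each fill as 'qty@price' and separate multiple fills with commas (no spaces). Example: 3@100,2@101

After op 1 [order #1] limit_sell(price=100, qty=8): fills=none; bids=[-] asks=[#1:8@100]
After op 2 [order #2] limit_buy(price=97, qty=5): fills=none; bids=[#2:5@97] asks=[#1:8@100]
After op 3 [order #3] limit_buy(price=105, qty=3): fills=#3x#1:3@100; bids=[#2:5@97] asks=[#1:5@100]
After op 4 [order #4] limit_buy(price=103, qty=10): fills=#4x#1:5@100; bids=[#4:5@103 #2:5@97] asks=[-]
After op 5 cancel(order #3): fills=none; bids=[#4:5@103 #2:5@97] asks=[-]
After op 6 [order #5] limit_sell(price=99, qty=8): fills=#4x#5:5@103; bids=[#2:5@97] asks=[#5:3@99]

Answer: 3@100,5@100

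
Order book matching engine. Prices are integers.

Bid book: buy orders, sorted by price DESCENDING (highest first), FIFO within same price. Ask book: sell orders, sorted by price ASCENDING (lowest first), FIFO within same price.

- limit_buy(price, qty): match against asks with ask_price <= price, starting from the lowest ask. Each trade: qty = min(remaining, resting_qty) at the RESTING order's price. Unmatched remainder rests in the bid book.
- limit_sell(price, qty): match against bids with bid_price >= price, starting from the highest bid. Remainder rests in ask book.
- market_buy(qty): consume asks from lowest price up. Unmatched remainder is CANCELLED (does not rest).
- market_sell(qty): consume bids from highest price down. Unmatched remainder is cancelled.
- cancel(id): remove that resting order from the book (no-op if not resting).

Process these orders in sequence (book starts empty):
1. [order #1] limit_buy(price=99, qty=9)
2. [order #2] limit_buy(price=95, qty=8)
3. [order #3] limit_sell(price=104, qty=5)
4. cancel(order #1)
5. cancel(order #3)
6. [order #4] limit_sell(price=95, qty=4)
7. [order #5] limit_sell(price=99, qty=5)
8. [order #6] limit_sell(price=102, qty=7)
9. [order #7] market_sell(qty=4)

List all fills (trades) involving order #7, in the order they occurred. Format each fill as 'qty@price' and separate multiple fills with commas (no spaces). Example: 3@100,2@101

Answer: 4@95

Derivation:
After op 1 [order #1] limit_buy(price=99, qty=9): fills=none; bids=[#1:9@99] asks=[-]
After op 2 [order #2] limit_buy(price=95, qty=8): fills=none; bids=[#1:9@99 #2:8@95] asks=[-]
After op 3 [order #3] limit_sell(price=104, qty=5): fills=none; bids=[#1:9@99 #2:8@95] asks=[#3:5@104]
After op 4 cancel(order #1): fills=none; bids=[#2:8@95] asks=[#3:5@104]
After op 5 cancel(order #3): fills=none; bids=[#2:8@95] asks=[-]
After op 6 [order #4] limit_sell(price=95, qty=4): fills=#2x#4:4@95; bids=[#2:4@95] asks=[-]
After op 7 [order #5] limit_sell(price=99, qty=5): fills=none; bids=[#2:4@95] asks=[#5:5@99]
After op 8 [order #6] limit_sell(price=102, qty=7): fills=none; bids=[#2:4@95] asks=[#5:5@99 #6:7@102]
After op 9 [order #7] market_sell(qty=4): fills=#2x#7:4@95; bids=[-] asks=[#5:5@99 #6:7@102]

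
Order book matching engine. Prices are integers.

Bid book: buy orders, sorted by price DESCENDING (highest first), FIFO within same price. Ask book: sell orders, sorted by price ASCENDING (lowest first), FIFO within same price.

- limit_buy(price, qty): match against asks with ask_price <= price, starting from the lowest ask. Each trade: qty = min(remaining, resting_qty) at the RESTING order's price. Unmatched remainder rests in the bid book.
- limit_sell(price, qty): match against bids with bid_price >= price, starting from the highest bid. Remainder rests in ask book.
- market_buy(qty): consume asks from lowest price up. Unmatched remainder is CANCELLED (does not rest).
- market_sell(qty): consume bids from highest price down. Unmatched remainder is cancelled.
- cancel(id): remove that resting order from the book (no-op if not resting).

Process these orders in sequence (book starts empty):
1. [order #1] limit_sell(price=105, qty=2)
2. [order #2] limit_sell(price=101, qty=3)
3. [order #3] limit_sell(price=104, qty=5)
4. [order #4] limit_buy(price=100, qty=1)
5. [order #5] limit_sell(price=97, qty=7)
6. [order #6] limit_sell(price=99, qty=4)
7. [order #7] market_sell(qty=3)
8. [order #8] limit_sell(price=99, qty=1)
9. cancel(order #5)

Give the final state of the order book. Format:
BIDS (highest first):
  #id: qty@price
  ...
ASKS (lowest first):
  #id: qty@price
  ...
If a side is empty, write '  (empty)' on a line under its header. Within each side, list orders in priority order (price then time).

Answer: BIDS (highest first):
  (empty)
ASKS (lowest first):
  #6: 4@99
  #8: 1@99
  #2: 3@101
  #3: 5@104
  #1: 2@105

Derivation:
After op 1 [order #1] limit_sell(price=105, qty=2): fills=none; bids=[-] asks=[#1:2@105]
After op 2 [order #2] limit_sell(price=101, qty=3): fills=none; bids=[-] asks=[#2:3@101 #1:2@105]
After op 3 [order #3] limit_sell(price=104, qty=5): fills=none; bids=[-] asks=[#2:3@101 #3:5@104 #1:2@105]
After op 4 [order #4] limit_buy(price=100, qty=1): fills=none; bids=[#4:1@100] asks=[#2:3@101 #3:5@104 #1:2@105]
After op 5 [order #5] limit_sell(price=97, qty=7): fills=#4x#5:1@100; bids=[-] asks=[#5:6@97 #2:3@101 #3:5@104 #1:2@105]
After op 6 [order #6] limit_sell(price=99, qty=4): fills=none; bids=[-] asks=[#5:6@97 #6:4@99 #2:3@101 #3:5@104 #1:2@105]
After op 7 [order #7] market_sell(qty=3): fills=none; bids=[-] asks=[#5:6@97 #6:4@99 #2:3@101 #3:5@104 #1:2@105]
After op 8 [order #8] limit_sell(price=99, qty=1): fills=none; bids=[-] asks=[#5:6@97 #6:4@99 #8:1@99 #2:3@101 #3:5@104 #1:2@105]
After op 9 cancel(order #5): fills=none; bids=[-] asks=[#6:4@99 #8:1@99 #2:3@101 #3:5@104 #1:2@105]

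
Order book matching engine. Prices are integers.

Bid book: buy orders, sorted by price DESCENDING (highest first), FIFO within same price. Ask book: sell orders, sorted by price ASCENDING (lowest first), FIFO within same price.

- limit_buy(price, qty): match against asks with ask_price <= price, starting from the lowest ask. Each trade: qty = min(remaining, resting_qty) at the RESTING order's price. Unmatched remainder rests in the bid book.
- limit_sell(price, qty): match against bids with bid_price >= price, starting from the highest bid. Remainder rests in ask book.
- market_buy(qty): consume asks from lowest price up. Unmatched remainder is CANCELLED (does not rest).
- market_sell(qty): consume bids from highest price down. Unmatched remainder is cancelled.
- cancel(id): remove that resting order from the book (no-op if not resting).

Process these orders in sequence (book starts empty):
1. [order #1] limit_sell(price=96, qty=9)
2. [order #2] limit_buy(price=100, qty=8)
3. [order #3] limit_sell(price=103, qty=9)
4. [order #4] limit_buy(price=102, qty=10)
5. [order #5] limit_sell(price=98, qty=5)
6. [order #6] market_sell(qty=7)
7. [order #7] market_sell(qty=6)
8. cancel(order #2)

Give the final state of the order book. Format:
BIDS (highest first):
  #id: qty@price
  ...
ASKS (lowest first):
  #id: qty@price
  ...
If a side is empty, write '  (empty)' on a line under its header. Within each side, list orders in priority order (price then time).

Answer: BIDS (highest first):
  (empty)
ASKS (lowest first):
  #3: 9@103

Derivation:
After op 1 [order #1] limit_sell(price=96, qty=9): fills=none; bids=[-] asks=[#1:9@96]
After op 2 [order #2] limit_buy(price=100, qty=8): fills=#2x#1:8@96; bids=[-] asks=[#1:1@96]
After op 3 [order #3] limit_sell(price=103, qty=9): fills=none; bids=[-] asks=[#1:1@96 #3:9@103]
After op 4 [order #4] limit_buy(price=102, qty=10): fills=#4x#1:1@96; bids=[#4:9@102] asks=[#3:9@103]
After op 5 [order #5] limit_sell(price=98, qty=5): fills=#4x#5:5@102; bids=[#4:4@102] asks=[#3:9@103]
After op 6 [order #6] market_sell(qty=7): fills=#4x#6:4@102; bids=[-] asks=[#3:9@103]
After op 7 [order #7] market_sell(qty=6): fills=none; bids=[-] asks=[#3:9@103]
After op 8 cancel(order #2): fills=none; bids=[-] asks=[#3:9@103]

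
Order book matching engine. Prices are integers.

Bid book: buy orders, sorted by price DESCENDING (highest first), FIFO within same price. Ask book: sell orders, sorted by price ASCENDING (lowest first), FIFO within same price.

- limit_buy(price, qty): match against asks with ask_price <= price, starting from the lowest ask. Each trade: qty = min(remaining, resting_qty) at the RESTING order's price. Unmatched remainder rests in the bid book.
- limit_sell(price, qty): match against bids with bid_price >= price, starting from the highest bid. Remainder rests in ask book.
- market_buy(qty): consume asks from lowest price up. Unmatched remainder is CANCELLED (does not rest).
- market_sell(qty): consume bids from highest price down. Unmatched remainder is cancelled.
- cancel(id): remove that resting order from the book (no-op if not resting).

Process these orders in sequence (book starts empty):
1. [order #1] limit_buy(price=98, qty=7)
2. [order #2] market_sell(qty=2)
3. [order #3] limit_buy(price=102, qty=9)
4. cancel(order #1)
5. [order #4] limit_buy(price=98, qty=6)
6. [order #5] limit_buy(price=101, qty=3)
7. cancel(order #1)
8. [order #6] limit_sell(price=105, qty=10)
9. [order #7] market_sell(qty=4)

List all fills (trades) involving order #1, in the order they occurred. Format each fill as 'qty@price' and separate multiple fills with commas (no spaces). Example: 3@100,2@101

Answer: 2@98

Derivation:
After op 1 [order #1] limit_buy(price=98, qty=7): fills=none; bids=[#1:7@98] asks=[-]
After op 2 [order #2] market_sell(qty=2): fills=#1x#2:2@98; bids=[#1:5@98] asks=[-]
After op 3 [order #3] limit_buy(price=102, qty=9): fills=none; bids=[#3:9@102 #1:5@98] asks=[-]
After op 4 cancel(order #1): fills=none; bids=[#3:9@102] asks=[-]
After op 5 [order #4] limit_buy(price=98, qty=6): fills=none; bids=[#3:9@102 #4:6@98] asks=[-]
After op 6 [order #5] limit_buy(price=101, qty=3): fills=none; bids=[#3:9@102 #5:3@101 #4:6@98] asks=[-]
After op 7 cancel(order #1): fills=none; bids=[#3:9@102 #5:3@101 #4:6@98] asks=[-]
After op 8 [order #6] limit_sell(price=105, qty=10): fills=none; bids=[#3:9@102 #5:3@101 #4:6@98] asks=[#6:10@105]
After op 9 [order #7] market_sell(qty=4): fills=#3x#7:4@102; bids=[#3:5@102 #5:3@101 #4:6@98] asks=[#6:10@105]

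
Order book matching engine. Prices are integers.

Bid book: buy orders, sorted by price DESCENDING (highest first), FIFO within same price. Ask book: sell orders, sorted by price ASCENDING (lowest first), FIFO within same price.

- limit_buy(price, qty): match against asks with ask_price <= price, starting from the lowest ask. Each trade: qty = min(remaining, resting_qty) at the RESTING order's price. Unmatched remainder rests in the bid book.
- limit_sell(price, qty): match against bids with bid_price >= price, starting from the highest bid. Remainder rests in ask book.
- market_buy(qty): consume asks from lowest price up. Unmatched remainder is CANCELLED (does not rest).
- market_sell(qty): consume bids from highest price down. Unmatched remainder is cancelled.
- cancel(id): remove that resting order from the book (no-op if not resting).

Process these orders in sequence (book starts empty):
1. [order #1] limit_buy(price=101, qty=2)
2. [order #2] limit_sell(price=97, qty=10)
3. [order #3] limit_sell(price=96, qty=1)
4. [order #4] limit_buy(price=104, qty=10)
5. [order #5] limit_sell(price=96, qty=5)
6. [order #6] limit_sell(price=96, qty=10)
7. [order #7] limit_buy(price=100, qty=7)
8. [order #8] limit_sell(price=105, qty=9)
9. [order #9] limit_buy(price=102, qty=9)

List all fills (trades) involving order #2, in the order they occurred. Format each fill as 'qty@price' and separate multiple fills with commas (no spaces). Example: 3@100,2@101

After op 1 [order #1] limit_buy(price=101, qty=2): fills=none; bids=[#1:2@101] asks=[-]
After op 2 [order #2] limit_sell(price=97, qty=10): fills=#1x#2:2@101; bids=[-] asks=[#2:8@97]
After op 3 [order #3] limit_sell(price=96, qty=1): fills=none; bids=[-] asks=[#3:1@96 #2:8@97]
After op 4 [order #4] limit_buy(price=104, qty=10): fills=#4x#3:1@96 #4x#2:8@97; bids=[#4:1@104] asks=[-]
After op 5 [order #5] limit_sell(price=96, qty=5): fills=#4x#5:1@104; bids=[-] asks=[#5:4@96]
After op 6 [order #6] limit_sell(price=96, qty=10): fills=none; bids=[-] asks=[#5:4@96 #6:10@96]
After op 7 [order #7] limit_buy(price=100, qty=7): fills=#7x#5:4@96 #7x#6:3@96; bids=[-] asks=[#6:7@96]
After op 8 [order #8] limit_sell(price=105, qty=9): fills=none; bids=[-] asks=[#6:7@96 #8:9@105]
After op 9 [order #9] limit_buy(price=102, qty=9): fills=#9x#6:7@96; bids=[#9:2@102] asks=[#8:9@105]

Answer: 2@101,8@97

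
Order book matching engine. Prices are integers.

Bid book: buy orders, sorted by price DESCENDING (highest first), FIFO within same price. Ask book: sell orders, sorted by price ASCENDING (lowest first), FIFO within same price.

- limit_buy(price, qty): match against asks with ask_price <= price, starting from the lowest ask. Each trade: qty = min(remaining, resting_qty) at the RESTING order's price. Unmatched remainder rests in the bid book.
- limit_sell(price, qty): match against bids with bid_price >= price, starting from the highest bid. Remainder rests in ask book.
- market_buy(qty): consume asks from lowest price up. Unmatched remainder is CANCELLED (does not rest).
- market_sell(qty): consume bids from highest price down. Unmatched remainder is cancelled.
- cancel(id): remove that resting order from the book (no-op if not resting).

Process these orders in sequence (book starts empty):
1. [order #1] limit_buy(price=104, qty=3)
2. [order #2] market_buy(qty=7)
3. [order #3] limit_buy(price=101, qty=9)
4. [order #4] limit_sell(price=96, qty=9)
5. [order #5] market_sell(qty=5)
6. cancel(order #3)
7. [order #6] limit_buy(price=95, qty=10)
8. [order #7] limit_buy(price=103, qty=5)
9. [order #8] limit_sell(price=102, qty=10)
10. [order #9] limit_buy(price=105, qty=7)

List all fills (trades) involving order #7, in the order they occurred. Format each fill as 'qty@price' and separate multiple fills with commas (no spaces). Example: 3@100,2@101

Answer: 5@103

Derivation:
After op 1 [order #1] limit_buy(price=104, qty=3): fills=none; bids=[#1:3@104] asks=[-]
After op 2 [order #2] market_buy(qty=7): fills=none; bids=[#1:3@104] asks=[-]
After op 3 [order #3] limit_buy(price=101, qty=9): fills=none; bids=[#1:3@104 #3:9@101] asks=[-]
After op 4 [order #4] limit_sell(price=96, qty=9): fills=#1x#4:3@104 #3x#4:6@101; bids=[#3:3@101] asks=[-]
After op 5 [order #5] market_sell(qty=5): fills=#3x#5:3@101; bids=[-] asks=[-]
After op 6 cancel(order #3): fills=none; bids=[-] asks=[-]
After op 7 [order #6] limit_buy(price=95, qty=10): fills=none; bids=[#6:10@95] asks=[-]
After op 8 [order #7] limit_buy(price=103, qty=5): fills=none; bids=[#7:5@103 #6:10@95] asks=[-]
After op 9 [order #8] limit_sell(price=102, qty=10): fills=#7x#8:5@103; bids=[#6:10@95] asks=[#8:5@102]
After op 10 [order #9] limit_buy(price=105, qty=7): fills=#9x#8:5@102; bids=[#9:2@105 #6:10@95] asks=[-]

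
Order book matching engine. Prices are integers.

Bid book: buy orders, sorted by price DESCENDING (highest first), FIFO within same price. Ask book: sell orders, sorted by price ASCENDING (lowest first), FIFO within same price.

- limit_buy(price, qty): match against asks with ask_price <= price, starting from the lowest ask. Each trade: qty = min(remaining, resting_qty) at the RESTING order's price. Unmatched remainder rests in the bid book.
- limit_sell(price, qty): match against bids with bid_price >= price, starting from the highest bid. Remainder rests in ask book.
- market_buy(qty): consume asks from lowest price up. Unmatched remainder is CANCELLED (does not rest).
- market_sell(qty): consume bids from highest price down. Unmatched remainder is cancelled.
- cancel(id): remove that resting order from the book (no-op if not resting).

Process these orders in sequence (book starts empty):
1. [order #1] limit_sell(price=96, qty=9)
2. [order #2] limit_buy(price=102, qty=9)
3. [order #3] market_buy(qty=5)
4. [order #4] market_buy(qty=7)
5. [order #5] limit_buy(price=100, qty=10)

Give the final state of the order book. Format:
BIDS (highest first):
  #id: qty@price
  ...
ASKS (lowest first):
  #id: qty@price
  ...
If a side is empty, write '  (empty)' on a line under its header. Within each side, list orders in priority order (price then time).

After op 1 [order #1] limit_sell(price=96, qty=9): fills=none; bids=[-] asks=[#1:9@96]
After op 2 [order #2] limit_buy(price=102, qty=9): fills=#2x#1:9@96; bids=[-] asks=[-]
After op 3 [order #3] market_buy(qty=5): fills=none; bids=[-] asks=[-]
After op 4 [order #4] market_buy(qty=7): fills=none; bids=[-] asks=[-]
After op 5 [order #5] limit_buy(price=100, qty=10): fills=none; bids=[#5:10@100] asks=[-]

Answer: BIDS (highest first):
  #5: 10@100
ASKS (lowest first):
  (empty)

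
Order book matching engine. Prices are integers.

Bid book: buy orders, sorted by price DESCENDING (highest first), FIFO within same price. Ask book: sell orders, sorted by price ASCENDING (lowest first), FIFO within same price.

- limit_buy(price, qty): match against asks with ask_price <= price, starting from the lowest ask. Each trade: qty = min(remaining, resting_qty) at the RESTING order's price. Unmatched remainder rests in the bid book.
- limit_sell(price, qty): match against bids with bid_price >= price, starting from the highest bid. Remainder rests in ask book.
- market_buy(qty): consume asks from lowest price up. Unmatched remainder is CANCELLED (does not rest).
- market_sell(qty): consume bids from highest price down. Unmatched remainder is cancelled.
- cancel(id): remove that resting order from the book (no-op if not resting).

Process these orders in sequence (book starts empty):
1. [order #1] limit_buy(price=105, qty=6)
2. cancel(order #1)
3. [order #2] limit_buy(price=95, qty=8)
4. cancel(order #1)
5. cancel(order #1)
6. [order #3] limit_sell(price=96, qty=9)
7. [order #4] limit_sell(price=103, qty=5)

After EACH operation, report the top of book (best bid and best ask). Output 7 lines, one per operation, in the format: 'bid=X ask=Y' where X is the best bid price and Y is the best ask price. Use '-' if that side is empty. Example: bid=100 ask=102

After op 1 [order #1] limit_buy(price=105, qty=6): fills=none; bids=[#1:6@105] asks=[-]
After op 2 cancel(order #1): fills=none; bids=[-] asks=[-]
After op 3 [order #2] limit_buy(price=95, qty=8): fills=none; bids=[#2:8@95] asks=[-]
After op 4 cancel(order #1): fills=none; bids=[#2:8@95] asks=[-]
After op 5 cancel(order #1): fills=none; bids=[#2:8@95] asks=[-]
After op 6 [order #3] limit_sell(price=96, qty=9): fills=none; bids=[#2:8@95] asks=[#3:9@96]
After op 7 [order #4] limit_sell(price=103, qty=5): fills=none; bids=[#2:8@95] asks=[#3:9@96 #4:5@103]

Answer: bid=105 ask=-
bid=- ask=-
bid=95 ask=-
bid=95 ask=-
bid=95 ask=-
bid=95 ask=96
bid=95 ask=96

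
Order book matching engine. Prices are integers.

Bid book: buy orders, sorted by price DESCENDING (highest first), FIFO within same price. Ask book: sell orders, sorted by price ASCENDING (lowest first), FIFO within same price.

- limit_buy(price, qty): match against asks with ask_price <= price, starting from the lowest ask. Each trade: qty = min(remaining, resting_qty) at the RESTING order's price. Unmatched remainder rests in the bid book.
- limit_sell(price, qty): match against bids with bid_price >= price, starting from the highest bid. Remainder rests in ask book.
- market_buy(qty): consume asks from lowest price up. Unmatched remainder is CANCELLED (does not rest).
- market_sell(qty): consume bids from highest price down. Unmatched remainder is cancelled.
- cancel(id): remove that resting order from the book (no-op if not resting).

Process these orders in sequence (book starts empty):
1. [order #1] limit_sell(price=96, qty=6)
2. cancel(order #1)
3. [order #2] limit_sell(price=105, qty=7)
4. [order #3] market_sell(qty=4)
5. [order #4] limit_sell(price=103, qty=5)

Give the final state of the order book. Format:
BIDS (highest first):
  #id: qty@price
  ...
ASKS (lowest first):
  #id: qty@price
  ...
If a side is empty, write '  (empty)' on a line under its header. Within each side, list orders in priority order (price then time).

Answer: BIDS (highest first):
  (empty)
ASKS (lowest first):
  #4: 5@103
  #2: 7@105

Derivation:
After op 1 [order #1] limit_sell(price=96, qty=6): fills=none; bids=[-] asks=[#1:6@96]
After op 2 cancel(order #1): fills=none; bids=[-] asks=[-]
After op 3 [order #2] limit_sell(price=105, qty=7): fills=none; bids=[-] asks=[#2:7@105]
After op 4 [order #3] market_sell(qty=4): fills=none; bids=[-] asks=[#2:7@105]
After op 5 [order #4] limit_sell(price=103, qty=5): fills=none; bids=[-] asks=[#4:5@103 #2:7@105]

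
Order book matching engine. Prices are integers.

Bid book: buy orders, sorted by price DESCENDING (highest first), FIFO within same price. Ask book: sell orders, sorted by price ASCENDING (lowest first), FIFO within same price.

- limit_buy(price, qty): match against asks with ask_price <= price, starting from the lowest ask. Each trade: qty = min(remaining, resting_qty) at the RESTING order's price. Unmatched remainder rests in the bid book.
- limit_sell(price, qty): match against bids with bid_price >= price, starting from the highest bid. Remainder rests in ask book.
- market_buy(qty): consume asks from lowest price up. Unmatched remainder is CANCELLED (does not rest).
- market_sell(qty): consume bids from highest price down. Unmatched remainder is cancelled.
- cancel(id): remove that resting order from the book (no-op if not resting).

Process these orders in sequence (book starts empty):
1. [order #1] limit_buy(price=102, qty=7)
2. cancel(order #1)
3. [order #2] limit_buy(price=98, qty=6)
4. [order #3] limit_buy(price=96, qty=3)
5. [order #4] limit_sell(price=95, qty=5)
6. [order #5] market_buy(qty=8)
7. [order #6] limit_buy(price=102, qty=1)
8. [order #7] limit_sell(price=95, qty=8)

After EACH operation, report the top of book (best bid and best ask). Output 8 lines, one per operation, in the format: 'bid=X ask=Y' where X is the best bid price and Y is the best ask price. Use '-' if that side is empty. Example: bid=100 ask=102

After op 1 [order #1] limit_buy(price=102, qty=7): fills=none; bids=[#1:7@102] asks=[-]
After op 2 cancel(order #1): fills=none; bids=[-] asks=[-]
After op 3 [order #2] limit_buy(price=98, qty=6): fills=none; bids=[#2:6@98] asks=[-]
After op 4 [order #3] limit_buy(price=96, qty=3): fills=none; bids=[#2:6@98 #3:3@96] asks=[-]
After op 5 [order #4] limit_sell(price=95, qty=5): fills=#2x#4:5@98; bids=[#2:1@98 #3:3@96] asks=[-]
After op 6 [order #5] market_buy(qty=8): fills=none; bids=[#2:1@98 #3:3@96] asks=[-]
After op 7 [order #6] limit_buy(price=102, qty=1): fills=none; bids=[#6:1@102 #2:1@98 #3:3@96] asks=[-]
After op 8 [order #7] limit_sell(price=95, qty=8): fills=#6x#7:1@102 #2x#7:1@98 #3x#7:3@96; bids=[-] asks=[#7:3@95]

Answer: bid=102 ask=-
bid=- ask=-
bid=98 ask=-
bid=98 ask=-
bid=98 ask=-
bid=98 ask=-
bid=102 ask=-
bid=- ask=95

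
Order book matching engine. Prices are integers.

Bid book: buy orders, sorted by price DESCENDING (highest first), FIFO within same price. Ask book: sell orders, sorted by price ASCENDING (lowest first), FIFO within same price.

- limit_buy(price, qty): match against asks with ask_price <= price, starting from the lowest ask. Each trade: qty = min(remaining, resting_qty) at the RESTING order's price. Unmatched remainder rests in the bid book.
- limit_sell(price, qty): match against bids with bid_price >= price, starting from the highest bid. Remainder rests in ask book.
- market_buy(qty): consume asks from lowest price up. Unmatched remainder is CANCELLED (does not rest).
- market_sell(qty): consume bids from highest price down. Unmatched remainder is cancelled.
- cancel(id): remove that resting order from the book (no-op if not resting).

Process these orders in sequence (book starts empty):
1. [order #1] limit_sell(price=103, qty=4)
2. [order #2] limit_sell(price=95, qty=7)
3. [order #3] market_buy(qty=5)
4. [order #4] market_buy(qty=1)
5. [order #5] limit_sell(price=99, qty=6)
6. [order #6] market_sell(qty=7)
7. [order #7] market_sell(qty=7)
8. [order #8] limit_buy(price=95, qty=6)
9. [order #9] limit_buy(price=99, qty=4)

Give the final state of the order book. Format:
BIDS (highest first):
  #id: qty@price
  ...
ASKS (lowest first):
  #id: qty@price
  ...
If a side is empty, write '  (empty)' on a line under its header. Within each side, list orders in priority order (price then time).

Answer: BIDS (highest first):
  #8: 5@95
ASKS (lowest first):
  #5: 2@99
  #1: 4@103

Derivation:
After op 1 [order #1] limit_sell(price=103, qty=4): fills=none; bids=[-] asks=[#1:4@103]
After op 2 [order #2] limit_sell(price=95, qty=7): fills=none; bids=[-] asks=[#2:7@95 #1:4@103]
After op 3 [order #3] market_buy(qty=5): fills=#3x#2:5@95; bids=[-] asks=[#2:2@95 #1:4@103]
After op 4 [order #4] market_buy(qty=1): fills=#4x#2:1@95; bids=[-] asks=[#2:1@95 #1:4@103]
After op 5 [order #5] limit_sell(price=99, qty=6): fills=none; bids=[-] asks=[#2:1@95 #5:6@99 #1:4@103]
After op 6 [order #6] market_sell(qty=7): fills=none; bids=[-] asks=[#2:1@95 #5:6@99 #1:4@103]
After op 7 [order #7] market_sell(qty=7): fills=none; bids=[-] asks=[#2:1@95 #5:6@99 #1:4@103]
After op 8 [order #8] limit_buy(price=95, qty=6): fills=#8x#2:1@95; bids=[#8:5@95] asks=[#5:6@99 #1:4@103]
After op 9 [order #9] limit_buy(price=99, qty=4): fills=#9x#5:4@99; bids=[#8:5@95] asks=[#5:2@99 #1:4@103]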